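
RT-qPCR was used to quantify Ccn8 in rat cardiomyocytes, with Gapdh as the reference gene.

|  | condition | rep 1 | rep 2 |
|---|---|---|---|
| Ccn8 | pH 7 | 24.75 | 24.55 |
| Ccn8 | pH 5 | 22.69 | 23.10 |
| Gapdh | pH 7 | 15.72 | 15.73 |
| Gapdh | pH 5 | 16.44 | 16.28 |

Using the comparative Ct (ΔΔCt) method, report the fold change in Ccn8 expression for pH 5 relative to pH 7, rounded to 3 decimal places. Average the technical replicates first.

5.242

Mean Ct: Ccn8 pH 7 24.650; Ccn8 pH 5 22.895; Gapdh pH 7 15.725; Gapdh pH 5 16.360
ΔCt(pH 7) = 24.650 − 15.725 = 8.925
ΔCt(pH 5) = 22.895 − 16.360 = 6.535
ΔΔCt = 6.535 − 8.925 = -2.390
Fold change = 2^(−(-2.390)) = 2^2.390 = 5.2416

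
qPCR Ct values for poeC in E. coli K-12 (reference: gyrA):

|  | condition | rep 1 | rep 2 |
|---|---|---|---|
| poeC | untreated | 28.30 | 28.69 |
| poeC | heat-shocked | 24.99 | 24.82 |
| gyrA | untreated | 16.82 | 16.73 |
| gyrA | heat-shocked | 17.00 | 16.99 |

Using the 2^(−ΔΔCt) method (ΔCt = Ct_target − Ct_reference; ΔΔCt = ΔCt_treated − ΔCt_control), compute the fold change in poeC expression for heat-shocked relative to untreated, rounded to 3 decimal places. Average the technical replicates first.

14.026

Mean Ct: poeC untreated 28.495; poeC heat-shocked 24.905; gyrA untreated 16.775; gyrA heat-shocked 16.995
ΔCt(untreated) = 28.495 − 16.775 = 11.720
ΔCt(heat-shocked) = 24.905 − 16.995 = 7.910
ΔΔCt = 7.910 − 11.720 = -3.810
Fold change = 2^(−(-3.810)) = 2^3.810 = 14.0257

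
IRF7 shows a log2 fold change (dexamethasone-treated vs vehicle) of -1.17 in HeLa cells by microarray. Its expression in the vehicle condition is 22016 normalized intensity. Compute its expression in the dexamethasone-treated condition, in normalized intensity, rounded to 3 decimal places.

Fold change = 2^(-1.17) = 0.4444
dexamethasone-treated expression = 22016 × 0.4444 = 9784.380

9784.380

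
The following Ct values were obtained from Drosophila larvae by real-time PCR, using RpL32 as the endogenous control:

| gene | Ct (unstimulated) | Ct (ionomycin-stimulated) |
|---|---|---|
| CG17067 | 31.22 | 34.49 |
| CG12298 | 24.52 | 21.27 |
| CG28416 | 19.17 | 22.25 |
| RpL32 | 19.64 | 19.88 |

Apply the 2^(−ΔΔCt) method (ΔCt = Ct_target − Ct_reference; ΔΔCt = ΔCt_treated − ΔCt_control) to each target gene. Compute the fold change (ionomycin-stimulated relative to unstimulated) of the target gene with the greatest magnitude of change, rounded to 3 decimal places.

CG17067: ΔΔCt = (34.49−19.88) − (31.22−19.64) = 14.61 − 11.58 = 3.03; fold change = 2^-3.03 = 0.122
CG12298: ΔΔCt = (21.27−19.88) − (24.52−19.64) = 1.39 − 4.88 = -3.49; fold change = 2^3.49 = 11.236
CG28416: ΔΔCt = (22.25−19.88) − (19.17−19.64) = 2.37 − (-0.47) = 2.84; fold change = 2^-2.84 = 0.140
CG12298 has the largest |ΔΔCt| = 3.49.

11.236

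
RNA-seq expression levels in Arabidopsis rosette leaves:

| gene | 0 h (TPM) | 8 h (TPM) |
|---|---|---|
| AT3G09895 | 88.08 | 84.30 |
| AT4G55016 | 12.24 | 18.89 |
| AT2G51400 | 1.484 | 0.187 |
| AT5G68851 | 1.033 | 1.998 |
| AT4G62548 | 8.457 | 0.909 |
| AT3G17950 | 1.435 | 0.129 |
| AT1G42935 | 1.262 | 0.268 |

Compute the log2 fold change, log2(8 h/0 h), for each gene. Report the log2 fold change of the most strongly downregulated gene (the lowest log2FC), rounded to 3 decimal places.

log2(84.30/88.08) = -0.063  (AT3G09895)
log2(18.89/12.24) = 0.626  (AT4G55016)
log2(0.187/1.484) = -2.988  (AT2G51400)
log2(1.998/1.033) = 0.952  (AT5G68851)
log2(0.909/8.457) = -3.218  (AT4G62548)
log2(0.129/1.435) = -3.476  (AT3G17950)
log2(0.268/1.262) = -2.235  (AT1G42935)
AT3G17950 is most strongly downregulated.

-3.476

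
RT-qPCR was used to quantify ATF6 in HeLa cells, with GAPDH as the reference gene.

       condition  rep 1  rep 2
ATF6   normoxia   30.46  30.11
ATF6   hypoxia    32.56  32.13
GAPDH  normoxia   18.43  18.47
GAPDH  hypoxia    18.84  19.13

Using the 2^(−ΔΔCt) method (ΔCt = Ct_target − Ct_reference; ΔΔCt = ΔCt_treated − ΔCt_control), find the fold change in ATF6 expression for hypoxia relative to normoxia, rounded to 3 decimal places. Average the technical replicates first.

Mean Ct: ATF6 normoxia 30.285; ATF6 hypoxia 32.345; GAPDH normoxia 18.450; GAPDH hypoxia 18.985
ΔCt(normoxia) = 30.285 − 18.450 = 11.835
ΔCt(hypoxia) = 32.345 − 18.985 = 13.360
ΔΔCt = 13.360 − 11.835 = 1.525
Fold change = 2^(−1.525) = 0.3475

0.347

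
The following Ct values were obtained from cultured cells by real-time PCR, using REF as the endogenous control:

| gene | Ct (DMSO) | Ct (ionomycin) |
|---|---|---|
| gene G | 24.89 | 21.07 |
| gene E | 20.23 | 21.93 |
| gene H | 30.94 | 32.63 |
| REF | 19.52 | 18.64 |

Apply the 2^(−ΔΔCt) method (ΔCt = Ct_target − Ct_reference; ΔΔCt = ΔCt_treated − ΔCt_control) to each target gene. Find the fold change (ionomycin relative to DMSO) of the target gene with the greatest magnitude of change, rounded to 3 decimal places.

7.674

gene G: ΔΔCt = (21.07−18.64) − (24.89−19.52) = 2.43 − 5.37 = -2.94; fold change = 2^2.94 = 7.674
gene E: ΔΔCt = (21.93−18.64) − (20.23−19.52) = 3.29 − 0.71 = 2.58; fold change = 2^-2.58 = 0.167
gene H: ΔΔCt = (32.63−18.64) − (30.94−19.52) = 13.99 − 11.42 = 2.57; fold change = 2^-2.57 = 0.168
gene G has the largest |ΔΔCt| = 2.94.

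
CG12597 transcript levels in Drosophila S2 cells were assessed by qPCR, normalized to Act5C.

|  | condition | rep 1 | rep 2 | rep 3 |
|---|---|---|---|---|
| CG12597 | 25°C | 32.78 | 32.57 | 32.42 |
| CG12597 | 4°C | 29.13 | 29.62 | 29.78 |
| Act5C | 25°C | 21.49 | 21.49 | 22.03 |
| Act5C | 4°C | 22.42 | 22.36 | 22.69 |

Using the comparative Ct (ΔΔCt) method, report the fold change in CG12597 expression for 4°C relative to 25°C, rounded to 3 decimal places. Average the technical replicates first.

Mean Ct: CG12597 25°C 32.590; CG12597 4°C 29.510; Act5C 25°C 21.670; Act5C 4°C 22.490
ΔCt(25°C) = 32.590 − 21.670 = 10.920
ΔCt(4°C) = 29.510 − 22.490 = 7.020
ΔΔCt = 7.020 − 10.920 = -3.900
Fold change = 2^(−(-3.900)) = 2^3.900 = 14.9285

14.929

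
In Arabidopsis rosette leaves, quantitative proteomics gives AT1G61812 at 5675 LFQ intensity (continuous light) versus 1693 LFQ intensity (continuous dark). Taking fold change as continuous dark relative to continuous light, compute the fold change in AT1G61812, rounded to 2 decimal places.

0.30

Fold change = 1693 / 5675 = 0.298
AT1G61812 is downregulated.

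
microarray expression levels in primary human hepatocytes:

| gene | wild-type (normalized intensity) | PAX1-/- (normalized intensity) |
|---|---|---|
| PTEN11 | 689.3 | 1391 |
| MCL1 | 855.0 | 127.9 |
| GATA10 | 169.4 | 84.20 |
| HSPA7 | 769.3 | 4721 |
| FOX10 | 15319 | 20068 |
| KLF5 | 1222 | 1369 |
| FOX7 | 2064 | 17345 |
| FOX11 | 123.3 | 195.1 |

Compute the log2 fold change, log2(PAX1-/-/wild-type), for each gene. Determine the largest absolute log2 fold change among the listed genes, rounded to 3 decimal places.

3.071

log2(1391/689.3) = 1.013  (PTEN11)
log2(127.9/855.0) = -2.741  (MCL1)
log2(84.20/169.4) = -1.009  (GATA10)
log2(4721/769.3) = 2.617  (HSPA7)
log2(20068/15319) = 0.390  (FOX10)
log2(1369/1222) = 0.164  (KLF5)
log2(17345/2064) = 3.071  (FOX7)
log2(195.1/123.3) = 0.662  (FOX11)
The largest magnitude belongs to FOX7.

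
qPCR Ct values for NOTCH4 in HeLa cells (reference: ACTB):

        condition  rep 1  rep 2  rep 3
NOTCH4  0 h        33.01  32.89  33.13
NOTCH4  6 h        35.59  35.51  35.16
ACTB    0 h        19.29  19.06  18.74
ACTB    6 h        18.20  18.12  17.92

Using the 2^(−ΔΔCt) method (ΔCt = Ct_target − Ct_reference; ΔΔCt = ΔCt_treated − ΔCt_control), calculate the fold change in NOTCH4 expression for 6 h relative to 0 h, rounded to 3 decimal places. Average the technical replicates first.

0.097

Mean Ct: NOTCH4 0 h 33.010; NOTCH4 6 h 35.420; ACTB 0 h 19.030; ACTB 6 h 18.080
ΔCt(0 h) = 33.010 − 19.030 = 13.980
ΔCt(6 h) = 35.420 − 18.080 = 17.340
ΔΔCt = 17.340 − 13.980 = 3.360
Fold change = 2^(−3.360) = 0.0974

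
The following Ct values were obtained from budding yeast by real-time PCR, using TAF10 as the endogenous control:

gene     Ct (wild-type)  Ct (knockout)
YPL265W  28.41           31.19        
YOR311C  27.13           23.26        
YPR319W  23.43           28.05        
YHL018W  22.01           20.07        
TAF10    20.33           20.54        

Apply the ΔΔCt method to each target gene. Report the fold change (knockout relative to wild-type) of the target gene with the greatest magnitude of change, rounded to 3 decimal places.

YPL265W: ΔΔCt = (31.19−20.54) − (28.41−20.33) = 10.65 − 8.08 = 2.57; fold change = 2^-2.57 = 0.168
YOR311C: ΔΔCt = (23.26−20.54) − (27.13−20.33) = 2.72 − 6.80 = -4.08; fold change = 2^4.08 = 16.912
YPR319W: ΔΔCt = (28.05−20.54) − (23.43−20.33) = 7.51 − 3.10 = 4.41; fold change = 2^-4.41 = 0.047
YHL018W: ΔΔCt = (20.07−20.54) − (22.01−20.33) = -0.47 − 1.68 = -2.15; fold change = 2^2.15 = 4.438
YPR319W has the largest |ΔΔCt| = 4.41.

0.047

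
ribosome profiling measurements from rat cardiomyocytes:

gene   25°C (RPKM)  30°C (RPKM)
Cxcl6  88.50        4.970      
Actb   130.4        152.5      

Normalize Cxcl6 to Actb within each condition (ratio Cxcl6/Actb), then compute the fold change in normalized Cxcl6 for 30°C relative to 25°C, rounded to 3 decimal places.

Cxcl6/Actb (25°C) = 88.50 / 130.4 = 0.67868
Cxcl6/Actb (30°C) = 4.970 / 152.5 = 0.03259
Fold change = 0.03259 / 0.67868 = 0.0480

0.048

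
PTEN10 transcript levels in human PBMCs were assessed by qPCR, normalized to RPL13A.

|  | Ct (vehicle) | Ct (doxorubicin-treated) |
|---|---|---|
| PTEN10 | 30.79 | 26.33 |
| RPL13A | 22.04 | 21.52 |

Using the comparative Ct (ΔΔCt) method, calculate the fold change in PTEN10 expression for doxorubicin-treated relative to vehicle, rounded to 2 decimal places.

ΔCt(vehicle) = 30.790 − 22.040 = 8.750
ΔCt(doxorubicin-treated) = 26.330 − 21.520 = 4.810
ΔΔCt = 4.810 − 8.750 = -3.940
Fold change = 2^(−(-3.940)) = 2^3.940 = 15.348

15.35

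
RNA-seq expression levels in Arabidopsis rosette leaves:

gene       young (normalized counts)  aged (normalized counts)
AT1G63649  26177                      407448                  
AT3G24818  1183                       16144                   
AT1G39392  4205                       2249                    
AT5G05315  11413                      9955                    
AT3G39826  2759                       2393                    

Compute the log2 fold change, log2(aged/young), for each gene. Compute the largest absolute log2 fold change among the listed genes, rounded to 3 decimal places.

log2(407448/26177) = 3.960  (AT1G63649)
log2(16144/1183) = 3.770  (AT3G24818)
log2(2249/4205) = -0.903  (AT1G39392)
log2(9955/11413) = -0.197  (AT5G05315)
log2(2393/2759) = -0.205  (AT3G39826)
The largest magnitude belongs to AT1G63649.

3.960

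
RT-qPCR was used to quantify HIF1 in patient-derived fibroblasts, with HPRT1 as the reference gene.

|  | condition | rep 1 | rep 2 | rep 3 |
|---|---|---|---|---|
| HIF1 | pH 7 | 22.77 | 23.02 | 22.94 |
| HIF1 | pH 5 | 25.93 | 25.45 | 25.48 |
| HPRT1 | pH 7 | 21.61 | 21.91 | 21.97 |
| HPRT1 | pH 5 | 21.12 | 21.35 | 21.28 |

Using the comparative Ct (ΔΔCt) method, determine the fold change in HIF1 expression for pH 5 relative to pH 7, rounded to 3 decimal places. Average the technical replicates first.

Mean Ct: HIF1 pH 7 22.910; HIF1 pH 5 25.620; HPRT1 pH 7 21.830; HPRT1 pH 5 21.250
ΔCt(pH 7) = 22.910 − 21.830 = 1.080
ΔCt(pH 5) = 25.620 − 21.250 = 4.370
ΔΔCt = 4.370 − 1.080 = 3.290
Fold change = 2^(−3.290) = 0.1022

0.102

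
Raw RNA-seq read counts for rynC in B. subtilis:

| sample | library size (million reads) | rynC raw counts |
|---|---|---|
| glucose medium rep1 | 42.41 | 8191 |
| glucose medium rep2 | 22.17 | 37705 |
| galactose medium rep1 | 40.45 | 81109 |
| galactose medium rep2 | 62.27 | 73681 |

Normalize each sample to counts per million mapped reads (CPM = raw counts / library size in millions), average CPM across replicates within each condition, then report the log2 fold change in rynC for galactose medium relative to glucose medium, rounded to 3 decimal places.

0.752

CPM(glucose medium rep1) = 8191 / 42.41 = 193.1384
CPM(glucose medium rep2) = 37705 / 22.17 = 1700.7217
CPM(galactose medium rep1) = 81109 / 40.45 = 2005.1669
CPM(galactose medium rep2) = 73681 / 62.27 = 1183.2504
mean CPM(glucose medium) = 946.9301; mean CPM(galactose medium) = 1594.2086
Fold change = 1594.2086 / 946.9301 = 1.68355
log2(1.68355) = 0.7515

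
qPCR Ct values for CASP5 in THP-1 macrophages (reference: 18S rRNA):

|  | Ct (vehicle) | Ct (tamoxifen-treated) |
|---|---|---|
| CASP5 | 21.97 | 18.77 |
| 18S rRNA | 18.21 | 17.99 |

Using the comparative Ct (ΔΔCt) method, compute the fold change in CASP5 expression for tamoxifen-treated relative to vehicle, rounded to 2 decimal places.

ΔCt(vehicle) = 21.970 − 18.210 = 3.760
ΔCt(tamoxifen-treated) = 18.770 − 17.990 = 0.780
ΔΔCt = 0.780 − 3.760 = -2.980
Fold change = 2^(−(-2.980)) = 2^2.980 = 7.890

7.89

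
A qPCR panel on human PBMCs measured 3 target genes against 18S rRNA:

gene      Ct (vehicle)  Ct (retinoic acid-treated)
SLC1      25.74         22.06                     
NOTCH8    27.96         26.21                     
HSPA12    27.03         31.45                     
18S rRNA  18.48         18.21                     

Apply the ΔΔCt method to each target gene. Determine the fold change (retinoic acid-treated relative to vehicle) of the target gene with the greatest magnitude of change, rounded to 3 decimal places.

SLC1: ΔΔCt = (22.06−18.21) − (25.74−18.48) = 3.85 − 7.26 = -3.41; fold change = 2^3.41 = 10.629
NOTCH8: ΔΔCt = (26.21−18.21) − (27.96−18.48) = 8.00 − 9.48 = -1.48; fold change = 2^1.48 = 2.789
HSPA12: ΔΔCt = (31.45−18.21) − (27.03−18.48) = 13.24 − 8.55 = 4.69; fold change = 2^-4.69 = 0.039
HSPA12 has the largest |ΔΔCt| = 4.69.

0.039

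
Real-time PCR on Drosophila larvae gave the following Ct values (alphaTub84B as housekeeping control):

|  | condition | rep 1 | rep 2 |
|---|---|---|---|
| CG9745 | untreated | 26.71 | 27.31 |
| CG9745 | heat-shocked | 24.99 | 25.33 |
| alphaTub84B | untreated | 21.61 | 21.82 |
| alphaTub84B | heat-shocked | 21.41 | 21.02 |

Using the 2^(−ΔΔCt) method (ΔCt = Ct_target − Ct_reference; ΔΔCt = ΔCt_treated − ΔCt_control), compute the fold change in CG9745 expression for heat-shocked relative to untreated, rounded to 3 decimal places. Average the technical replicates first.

Mean Ct: CG9745 untreated 27.010; CG9745 heat-shocked 25.160; alphaTub84B untreated 21.715; alphaTub84B heat-shocked 21.215
ΔCt(untreated) = 27.010 − 21.715 = 5.295
ΔCt(heat-shocked) = 25.160 − 21.215 = 3.945
ΔΔCt = 3.945 − 5.295 = -1.350
Fold change = 2^(−(-1.350)) = 2^1.350 = 2.5491

2.549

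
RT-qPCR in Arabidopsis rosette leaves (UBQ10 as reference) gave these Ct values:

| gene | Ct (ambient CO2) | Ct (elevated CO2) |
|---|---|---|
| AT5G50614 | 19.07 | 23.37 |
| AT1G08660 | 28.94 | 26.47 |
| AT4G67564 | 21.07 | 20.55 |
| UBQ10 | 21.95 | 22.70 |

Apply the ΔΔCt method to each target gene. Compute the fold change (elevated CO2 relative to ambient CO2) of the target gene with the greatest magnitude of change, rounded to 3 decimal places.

0.085

AT5G50614: ΔΔCt = (23.37−22.70) − (19.07−21.95) = 0.67 − (-2.88) = 3.55; fold change = 2^-3.55 = 0.085
AT1G08660: ΔΔCt = (26.47−22.70) − (28.94−21.95) = 3.77 − 6.99 = -3.22; fold change = 2^3.22 = 9.318
AT4G67564: ΔΔCt = (20.55−22.70) − (21.07−21.95) = -2.15 − (-0.88) = -1.27; fold change = 2^1.27 = 2.412
AT5G50614 has the largest |ΔΔCt| = 3.55.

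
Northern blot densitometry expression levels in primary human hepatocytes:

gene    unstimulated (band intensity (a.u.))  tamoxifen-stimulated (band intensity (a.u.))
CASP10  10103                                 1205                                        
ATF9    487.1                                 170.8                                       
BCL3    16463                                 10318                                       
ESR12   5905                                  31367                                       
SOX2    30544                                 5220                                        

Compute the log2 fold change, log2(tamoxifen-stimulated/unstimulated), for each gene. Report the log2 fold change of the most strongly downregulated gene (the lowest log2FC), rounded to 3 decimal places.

log2(1205/10103) = -3.068  (CASP10)
log2(170.8/487.1) = -1.512  (ATF9)
log2(10318/16463) = -0.674  (BCL3)
log2(31367/5905) = 2.409  (ESR12)
log2(5220/30544) = -2.549  (SOX2)
CASP10 is most strongly downregulated.

-3.068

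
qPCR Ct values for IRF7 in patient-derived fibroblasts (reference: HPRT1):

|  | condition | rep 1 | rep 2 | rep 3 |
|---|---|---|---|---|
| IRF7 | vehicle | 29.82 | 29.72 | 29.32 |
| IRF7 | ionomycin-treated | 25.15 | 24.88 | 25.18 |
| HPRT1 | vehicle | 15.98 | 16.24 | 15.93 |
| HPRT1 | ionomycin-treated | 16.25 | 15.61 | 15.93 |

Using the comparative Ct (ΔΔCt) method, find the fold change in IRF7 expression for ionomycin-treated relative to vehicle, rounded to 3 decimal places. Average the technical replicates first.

21.556

Mean Ct: IRF7 vehicle 29.620; IRF7 ionomycin-treated 25.070; HPRT1 vehicle 16.050; HPRT1 ionomycin-treated 15.930
ΔCt(vehicle) = 29.620 − 16.050 = 13.570
ΔCt(ionomycin-treated) = 25.070 − 15.930 = 9.140
ΔΔCt = 9.140 − 13.570 = -4.430
Fold change = 2^(−(-4.430)) = 2^4.430 = 21.5557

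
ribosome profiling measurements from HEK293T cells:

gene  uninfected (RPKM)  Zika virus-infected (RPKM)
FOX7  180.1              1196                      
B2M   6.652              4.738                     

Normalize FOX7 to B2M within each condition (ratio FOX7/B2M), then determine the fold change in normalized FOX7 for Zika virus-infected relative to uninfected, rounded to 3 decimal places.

9.323

FOX7/B2M (uninfected) = 180.1 / 6.652 = 27.075
FOX7/B2M (Zika virus-infected) = 1196 / 4.738 = 252.43
Fold change = 252.43 / 27.075 = 9.3234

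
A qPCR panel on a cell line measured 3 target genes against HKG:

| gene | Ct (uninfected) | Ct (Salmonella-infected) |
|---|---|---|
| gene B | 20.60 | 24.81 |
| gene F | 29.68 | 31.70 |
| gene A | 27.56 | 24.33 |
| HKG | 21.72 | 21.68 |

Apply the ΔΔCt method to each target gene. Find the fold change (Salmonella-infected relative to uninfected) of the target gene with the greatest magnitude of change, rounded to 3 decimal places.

0.053

gene B: ΔΔCt = (24.81−21.68) − (20.60−21.72) = 3.13 − (-1.12) = 4.25; fold change = 2^-4.25 = 0.053
gene F: ΔΔCt = (31.70−21.68) − (29.68−21.72) = 10.02 − 7.96 = 2.06; fold change = 2^-2.06 = 0.240
gene A: ΔΔCt = (24.33−21.68) − (27.56−21.72) = 2.65 − 5.84 = -3.19; fold change = 2^3.19 = 9.126
gene B has the largest |ΔΔCt| = 4.25.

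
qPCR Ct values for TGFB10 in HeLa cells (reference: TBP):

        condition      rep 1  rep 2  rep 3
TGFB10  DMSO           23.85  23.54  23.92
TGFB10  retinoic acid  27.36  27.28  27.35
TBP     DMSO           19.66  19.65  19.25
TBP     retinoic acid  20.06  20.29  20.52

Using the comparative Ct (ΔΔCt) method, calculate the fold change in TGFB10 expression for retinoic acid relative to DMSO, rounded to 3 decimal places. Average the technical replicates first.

Mean Ct: TGFB10 DMSO 23.770; TGFB10 retinoic acid 27.330; TBP DMSO 19.520; TBP retinoic acid 20.290
ΔCt(DMSO) = 23.770 − 19.520 = 4.250
ΔCt(retinoic acid) = 27.330 − 20.290 = 7.040
ΔΔCt = 7.040 − 4.250 = 2.790
Fold change = 2^(−2.790) = 0.1446

0.145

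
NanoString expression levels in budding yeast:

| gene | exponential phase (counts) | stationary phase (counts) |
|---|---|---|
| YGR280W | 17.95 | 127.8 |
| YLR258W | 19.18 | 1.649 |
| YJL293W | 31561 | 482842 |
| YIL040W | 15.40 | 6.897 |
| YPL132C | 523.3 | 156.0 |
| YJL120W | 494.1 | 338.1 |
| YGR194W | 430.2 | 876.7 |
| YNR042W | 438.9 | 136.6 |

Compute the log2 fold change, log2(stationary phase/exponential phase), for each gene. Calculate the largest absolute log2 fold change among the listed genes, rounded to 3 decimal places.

3.935

log2(127.8/17.95) = 2.832  (YGR280W)
log2(1.649/19.18) = -3.540  (YLR258W)
log2(482842/31561) = 3.935  (YJL293W)
log2(6.897/15.40) = -1.159  (YIL040W)
log2(156.0/523.3) = -1.746  (YPL132C)
log2(338.1/494.1) = -0.547  (YJL120W)
log2(876.7/430.2) = 1.027  (YGR194W)
log2(136.6/438.9) = -1.684  (YNR042W)
The largest magnitude belongs to YJL293W.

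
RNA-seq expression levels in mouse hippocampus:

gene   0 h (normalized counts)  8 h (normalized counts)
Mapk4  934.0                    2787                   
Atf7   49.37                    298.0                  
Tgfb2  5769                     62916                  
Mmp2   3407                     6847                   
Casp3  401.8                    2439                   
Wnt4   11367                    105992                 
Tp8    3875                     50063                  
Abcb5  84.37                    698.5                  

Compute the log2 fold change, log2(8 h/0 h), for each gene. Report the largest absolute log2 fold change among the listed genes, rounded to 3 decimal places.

log2(2787/934.0) = 1.577  (Mapk4)
log2(298.0/49.37) = 2.594  (Atf7)
log2(62916/5769) = 3.447  (Tgfb2)
log2(6847/3407) = 1.007  (Mmp2)
log2(2439/401.8) = 2.602  (Casp3)
log2(105992/11367) = 3.221  (Wnt4)
log2(50063/3875) = 3.691  (Tp8)
log2(698.5/84.37) = 3.049  (Abcb5)
The largest magnitude belongs to Tp8.

3.691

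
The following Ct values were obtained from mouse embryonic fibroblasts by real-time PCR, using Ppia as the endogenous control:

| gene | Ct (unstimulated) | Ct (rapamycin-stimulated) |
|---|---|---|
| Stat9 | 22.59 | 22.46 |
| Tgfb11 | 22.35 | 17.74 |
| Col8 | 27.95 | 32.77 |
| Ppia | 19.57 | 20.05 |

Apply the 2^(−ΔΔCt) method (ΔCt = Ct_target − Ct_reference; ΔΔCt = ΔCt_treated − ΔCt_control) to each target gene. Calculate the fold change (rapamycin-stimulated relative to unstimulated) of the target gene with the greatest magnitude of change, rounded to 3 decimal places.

34.060

Stat9: ΔΔCt = (22.46−20.05) − (22.59−19.57) = 2.41 − 3.02 = -0.61; fold change = 2^0.61 = 1.526
Tgfb11: ΔΔCt = (17.74−20.05) − (22.35−19.57) = -2.31 − 2.78 = -5.09; fold change = 2^5.09 = 34.060
Col8: ΔΔCt = (32.77−20.05) − (27.95−19.57) = 12.72 − 8.38 = 4.34; fold change = 2^-4.34 = 0.049
Tgfb11 has the largest |ΔΔCt| = 5.09.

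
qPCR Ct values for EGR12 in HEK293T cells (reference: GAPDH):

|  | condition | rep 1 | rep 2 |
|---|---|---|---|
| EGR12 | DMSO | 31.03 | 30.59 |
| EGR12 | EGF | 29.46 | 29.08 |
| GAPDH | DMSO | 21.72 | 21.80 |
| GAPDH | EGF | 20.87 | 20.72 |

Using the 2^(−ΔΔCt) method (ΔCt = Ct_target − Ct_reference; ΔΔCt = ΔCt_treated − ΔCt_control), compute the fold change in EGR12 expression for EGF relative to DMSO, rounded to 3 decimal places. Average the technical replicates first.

Mean Ct: EGR12 DMSO 30.810; EGR12 EGF 29.270; GAPDH DMSO 21.760; GAPDH EGF 20.795
ΔCt(DMSO) = 30.810 − 21.760 = 9.050
ΔCt(EGF) = 29.270 − 20.795 = 8.475
ΔΔCt = 8.475 − 9.050 = -0.575
Fold change = 2^(−(-0.575)) = 2^0.575 = 1.4897

1.490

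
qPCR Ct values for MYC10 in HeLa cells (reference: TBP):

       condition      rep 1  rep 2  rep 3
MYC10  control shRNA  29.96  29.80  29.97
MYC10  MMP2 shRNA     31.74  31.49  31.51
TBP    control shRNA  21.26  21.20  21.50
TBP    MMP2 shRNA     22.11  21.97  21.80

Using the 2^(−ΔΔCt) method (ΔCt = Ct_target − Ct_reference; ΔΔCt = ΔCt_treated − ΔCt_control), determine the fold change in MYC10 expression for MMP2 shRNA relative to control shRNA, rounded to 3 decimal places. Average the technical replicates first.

0.490

Mean Ct: MYC10 control shRNA 29.910; MYC10 MMP2 shRNA 31.580; TBP control shRNA 21.320; TBP MMP2 shRNA 21.960
ΔCt(control shRNA) = 29.910 − 21.320 = 8.590
ΔCt(MMP2 shRNA) = 31.580 − 21.960 = 9.620
ΔΔCt = 9.620 − 8.590 = 1.030
Fold change = 2^(−1.030) = 0.4897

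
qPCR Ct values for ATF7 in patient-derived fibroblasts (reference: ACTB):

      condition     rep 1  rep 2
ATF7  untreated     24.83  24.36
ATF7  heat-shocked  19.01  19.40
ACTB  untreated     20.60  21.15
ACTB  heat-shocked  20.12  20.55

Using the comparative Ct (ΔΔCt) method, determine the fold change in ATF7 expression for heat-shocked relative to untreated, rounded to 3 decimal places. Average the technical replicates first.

28.840

Mean Ct: ATF7 untreated 24.595; ATF7 heat-shocked 19.205; ACTB untreated 20.875; ACTB heat-shocked 20.335
ΔCt(untreated) = 24.595 − 20.875 = 3.720
ΔCt(heat-shocked) = 19.205 − 20.335 = -1.130
ΔΔCt = -1.130 − 3.720 = -4.850
Fold change = 2^(−(-4.850)) = 2^4.850 = 28.8400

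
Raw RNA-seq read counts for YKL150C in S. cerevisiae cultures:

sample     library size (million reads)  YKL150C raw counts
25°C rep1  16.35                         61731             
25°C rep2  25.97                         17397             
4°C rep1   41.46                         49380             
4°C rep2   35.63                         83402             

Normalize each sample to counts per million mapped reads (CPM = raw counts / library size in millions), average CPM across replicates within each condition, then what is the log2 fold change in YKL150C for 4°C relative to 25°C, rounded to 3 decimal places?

-0.332

CPM(25°C rep1) = 61731 / 16.35 = 3775.5963
CPM(25°C rep2) = 17397 / 25.97 = 669.8883
CPM(4°C rep1) = 49380 / 41.46 = 1191.0275
CPM(4°C rep2) = 83402 / 35.63 = 2340.7802
mean CPM(25°C) = 2222.7423; mean CPM(4°C) = 1765.9039
Fold change = 1765.9039 / 2222.7423 = 0.79447
log2(0.79447) = -0.3319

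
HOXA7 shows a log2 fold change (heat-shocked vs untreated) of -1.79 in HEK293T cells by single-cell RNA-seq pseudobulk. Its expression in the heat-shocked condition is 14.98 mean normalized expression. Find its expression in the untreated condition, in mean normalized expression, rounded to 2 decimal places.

51.80

Fold change = 2^(-1.79) = 0.2892
untreated expression = 14.98 / 0.2892 = 51.80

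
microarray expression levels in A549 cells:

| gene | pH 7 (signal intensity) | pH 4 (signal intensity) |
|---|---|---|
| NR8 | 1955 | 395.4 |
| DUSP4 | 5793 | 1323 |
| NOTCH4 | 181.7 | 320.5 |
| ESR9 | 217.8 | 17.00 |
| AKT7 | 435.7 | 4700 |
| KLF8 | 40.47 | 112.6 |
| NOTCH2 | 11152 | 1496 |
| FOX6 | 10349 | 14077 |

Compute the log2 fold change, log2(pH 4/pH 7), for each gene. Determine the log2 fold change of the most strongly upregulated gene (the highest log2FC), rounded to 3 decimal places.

3.431

log2(395.4/1955) = -2.306  (NR8)
log2(1323/5793) = -2.130  (DUSP4)
log2(320.5/181.7) = 0.819  (NOTCH4)
log2(17.00/217.8) = -3.679  (ESR9)
log2(4700/435.7) = 3.431  (AKT7)
log2(112.6/40.47) = 1.476  (KLF8)
log2(1496/11152) = -2.898  (NOTCH2)
log2(14077/10349) = 0.444  (FOX6)
AKT7 is most strongly upregulated.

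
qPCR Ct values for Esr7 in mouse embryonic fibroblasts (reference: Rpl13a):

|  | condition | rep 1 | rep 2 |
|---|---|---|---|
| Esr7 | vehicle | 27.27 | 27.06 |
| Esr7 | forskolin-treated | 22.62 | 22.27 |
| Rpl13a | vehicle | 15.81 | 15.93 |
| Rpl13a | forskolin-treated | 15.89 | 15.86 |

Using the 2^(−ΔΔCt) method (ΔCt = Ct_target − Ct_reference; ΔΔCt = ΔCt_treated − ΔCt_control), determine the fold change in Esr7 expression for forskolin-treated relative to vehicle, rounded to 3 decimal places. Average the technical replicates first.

26.446

Mean Ct: Esr7 vehicle 27.165; Esr7 forskolin-treated 22.445; Rpl13a vehicle 15.870; Rpl13a forskolin-treated 15.875
ΔCt(vehicle) = 27.165 − 15.870 = 11.295
ΔCt(forskolin-treated) = 22.445 − 15.875 = 6.570
ΔΔCt = 6.570 − 11.295 = -4.725
Fold change = 2^(−(-4.725)) = 2^4.725 = 26.4464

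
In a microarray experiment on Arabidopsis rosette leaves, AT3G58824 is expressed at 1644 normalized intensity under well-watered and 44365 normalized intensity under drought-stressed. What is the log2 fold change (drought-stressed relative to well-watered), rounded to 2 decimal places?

Fold change = 44365 / 1644 = 26.9860
log2(26.9860) = 4.754

4.75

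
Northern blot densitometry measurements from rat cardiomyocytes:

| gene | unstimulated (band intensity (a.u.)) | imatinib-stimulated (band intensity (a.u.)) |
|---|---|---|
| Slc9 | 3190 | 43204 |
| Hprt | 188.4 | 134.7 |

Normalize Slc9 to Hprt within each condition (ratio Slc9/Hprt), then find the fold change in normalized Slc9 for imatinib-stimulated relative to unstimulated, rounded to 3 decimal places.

Slc9/Hprt (unstimulated) = 3190 / 188.4 = 16.932
Slc9/Hprt (imatinib-stimulated) = 43204 / 134.7 = 320.74
Fold change = 320.74 / 16.932 = 18.9429

18.943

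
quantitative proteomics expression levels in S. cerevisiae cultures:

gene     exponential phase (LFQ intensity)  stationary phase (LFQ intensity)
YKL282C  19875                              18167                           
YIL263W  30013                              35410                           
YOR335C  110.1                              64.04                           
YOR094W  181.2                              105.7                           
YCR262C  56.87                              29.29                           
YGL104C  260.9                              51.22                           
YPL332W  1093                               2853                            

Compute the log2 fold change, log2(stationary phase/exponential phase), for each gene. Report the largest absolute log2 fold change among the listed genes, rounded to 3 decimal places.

log2(18167/19875) = -0.130  (YKL282C)
log2(35410/30013) = 0.239  (YIL263W)
log2(64.04/110.1) = -0.782  (YOR335C)
log2(105.7/181.2) = -0.778  (YOR094W)
log2(29.29/56.87) = -0.957  (YCR262C)
log2(51.22/260.9) = -2.349  (YGL104C)
log2(2853/1093) = 1.384  (YPL332W)
The largest magnitude belongs to YGL104C.

2.349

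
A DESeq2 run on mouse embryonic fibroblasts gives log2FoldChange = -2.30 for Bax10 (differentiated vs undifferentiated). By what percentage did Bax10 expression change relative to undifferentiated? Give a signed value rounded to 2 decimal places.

-79.69%

Fold change = 2^(-2.30) = 0.2031
Percent change = (FC − 1) × 100% = (0.2031 − 1) × 100 = -79.69%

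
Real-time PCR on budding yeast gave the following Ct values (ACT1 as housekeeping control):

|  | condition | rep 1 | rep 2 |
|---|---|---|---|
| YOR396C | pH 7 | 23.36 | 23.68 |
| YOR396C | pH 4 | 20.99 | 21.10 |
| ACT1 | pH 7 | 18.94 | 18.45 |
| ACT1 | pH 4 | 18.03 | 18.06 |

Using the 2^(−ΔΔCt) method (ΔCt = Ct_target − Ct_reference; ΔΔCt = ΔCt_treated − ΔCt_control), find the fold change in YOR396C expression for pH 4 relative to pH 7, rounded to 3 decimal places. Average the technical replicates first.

Mean Ct: YOR396C pH 7 23.520; YOR396C pH 4 21.045; ACT1 pH 7 18.695; ACT1 pH 4 18.045
ΔCt(pH 7) = 23.520 − 18.695 = 4.825
ΔCt(pH 4) = 21.045 − 18.045 = 3.000
ΔΔCt = 3.000 − 4.825 = -1.825
Fold change = 2^(−(-1.825)) = 2^1.825 = 3.5431

3.543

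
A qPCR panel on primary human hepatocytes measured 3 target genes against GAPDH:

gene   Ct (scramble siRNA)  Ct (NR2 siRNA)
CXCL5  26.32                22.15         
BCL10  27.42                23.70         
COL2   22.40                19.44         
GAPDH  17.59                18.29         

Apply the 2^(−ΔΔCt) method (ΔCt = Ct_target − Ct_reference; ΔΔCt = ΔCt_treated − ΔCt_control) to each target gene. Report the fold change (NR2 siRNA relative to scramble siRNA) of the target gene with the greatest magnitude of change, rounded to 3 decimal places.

29.243

CXCL5: ΔΔCt = (22.15−18.29) − (26.32−17.59) = 3.86 − 8.73 = -4.87; fold change = 2^4.87 = 29.243
BCL10: ΔΔCt = (23.70−18.29) − (27.42−17.59) = 5.41 − 9.83 = -4.42; fold change = 2^4.42 = 21.407
COL2: ΔΔCt = (19.44−18.29) − (22.40−17.59) = 1.15 − 4.81 = -3.66; fold change = 2^3.66 = 12.641
CXCL5 has the largest |ΔΔCt| = 4.87.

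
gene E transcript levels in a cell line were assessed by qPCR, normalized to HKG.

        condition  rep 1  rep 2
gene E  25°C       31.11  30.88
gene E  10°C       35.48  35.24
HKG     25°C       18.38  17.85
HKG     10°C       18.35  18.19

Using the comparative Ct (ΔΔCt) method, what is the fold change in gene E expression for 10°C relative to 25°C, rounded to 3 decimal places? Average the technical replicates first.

0.054

Mean Ct: gene E 25°C 30.995; gene E 10°C 35.360; HKG 25°C 18.115; HKG 10°C 18.270
ΔCt(25°C) = 30.995 − 18.115 = 12.880
ΔCt(10°C) = 35.360 − 18.270 = 17.090
ΔΔCt = 17.090 − 12.880 = 4.210
Fold change = 2^(−4.210) = 0.0540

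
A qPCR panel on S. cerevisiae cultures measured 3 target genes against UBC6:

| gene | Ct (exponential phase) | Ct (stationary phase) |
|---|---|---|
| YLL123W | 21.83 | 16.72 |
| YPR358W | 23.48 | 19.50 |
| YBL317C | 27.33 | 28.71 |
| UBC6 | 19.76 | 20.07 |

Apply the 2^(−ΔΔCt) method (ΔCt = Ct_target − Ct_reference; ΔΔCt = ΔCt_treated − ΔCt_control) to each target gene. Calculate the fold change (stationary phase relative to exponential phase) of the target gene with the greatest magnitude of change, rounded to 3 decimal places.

YLL123W: ΔΔCt = (16.72−20.07) − (21.83−19.76) = -3.35 − 2.07 = -5.42; fold change = 2^5.42 = 42.814
YPR358W: ΔΔCt = (19.50−20.07) − (23.48−19.76) = -0.57 − 3.72 = -4.29; fold change = 2^4.29 = 19.562
YBL317C: ΔΔCt = (28.71−20.07) − (27.33−19.76) = 8.64 − 7.57 = 1.07; fold change = 2^-1.07 = 0.476
YLL123W has the largest |ΔΔCt| = 5.42.

42.814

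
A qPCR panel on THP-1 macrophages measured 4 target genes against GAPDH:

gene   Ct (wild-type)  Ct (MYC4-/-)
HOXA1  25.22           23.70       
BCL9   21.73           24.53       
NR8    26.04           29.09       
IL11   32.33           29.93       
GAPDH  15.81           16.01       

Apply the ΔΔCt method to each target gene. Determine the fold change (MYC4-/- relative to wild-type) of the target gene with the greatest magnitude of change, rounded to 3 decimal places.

HOXA1: ΔΔCt = (23.70−16.01) − (25.22−15.81) = 7.69 − 9.41 = -1.72; fold change = 2^1.72 = 3.294
BCL9: ΔΔCt = (24.53−16.01) − (21.73−15.81) = 8.52 − 5.92 = 2.60; fold change = 2^-2.60 = 0.165
NR8: ΔΔCt = (29.09−16.01) − (26.04−15.81) = 13.08 − 10.23 = 2.85; fold change = 2^-2.85 = 0.139
IL11: ΔΔCt = (29.93−16.01) − (32.33−15.81) = 13.92 − 16.52 = -2.60; fold change = 2^2.60 = 6.063
NR8 has the largest |ΔΔCt| = 2.85.

0.139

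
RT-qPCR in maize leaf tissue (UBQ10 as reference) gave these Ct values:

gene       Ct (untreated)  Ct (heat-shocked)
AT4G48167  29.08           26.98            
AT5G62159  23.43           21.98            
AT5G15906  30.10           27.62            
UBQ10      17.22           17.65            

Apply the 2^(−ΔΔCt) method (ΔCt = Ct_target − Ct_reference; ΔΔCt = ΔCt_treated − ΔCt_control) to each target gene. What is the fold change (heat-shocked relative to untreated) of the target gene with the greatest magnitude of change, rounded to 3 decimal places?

AT4G48167: ΔΔCt = (26.98−17.65) − (29.08−17.22) = 9.33 − 11.86 = -2.53; fold change = 2^2.53 = 5.776
AT5G62159: ΔΔCt = (21.98−17.65) − (23.43−17.22) = 4.33 − 6.21 = -1.88; fold change = 2^1.88 = 3.681
AT5G15906: ΔΔCt = (27.62−17.65) − (30.10−17.22) = 9.97 − 12.88 = -2.91; fold change = 2^2.91 = 7.516
AT5G15906 has the largest |ΔΔCt| = 2.91.

7.516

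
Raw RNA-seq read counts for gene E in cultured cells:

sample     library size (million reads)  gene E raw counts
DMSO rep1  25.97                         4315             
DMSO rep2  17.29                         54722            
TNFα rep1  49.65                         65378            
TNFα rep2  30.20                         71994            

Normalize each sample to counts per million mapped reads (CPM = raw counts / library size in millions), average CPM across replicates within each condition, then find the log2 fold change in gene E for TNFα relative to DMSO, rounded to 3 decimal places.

CPM(DMSO rep1) = 4315 / 25.97 = 166.1533
CPM(DMSO rep2) = 54722 / 17.29 = 3164.9508
CPM(TNFα rep1) = 65378 / 49.65 = 1316.7774
CPM(TNFα rep2) = 71994 / 30.20 = 2383.9073
mean CPM(DMSO) = 1665.5520; mean CPM(TNFα) = 1850.3424
Fold change = 1850.3424 / 1665.5520 = 1.11095
log2(1.11095) = 0.1518

0.152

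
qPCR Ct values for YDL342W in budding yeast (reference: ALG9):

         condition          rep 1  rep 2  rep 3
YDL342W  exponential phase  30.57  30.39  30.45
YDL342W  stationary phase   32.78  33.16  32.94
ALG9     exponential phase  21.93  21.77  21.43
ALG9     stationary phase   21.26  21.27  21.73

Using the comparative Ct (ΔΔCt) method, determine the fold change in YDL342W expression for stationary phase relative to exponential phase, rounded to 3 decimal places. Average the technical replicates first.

Mean Ct: YDL342W exponential phase 30.470; YDL342W stationary phase 32.960; ALG9 exponential phase 21.710; ALG9 stationary phase 21.420
ΔCt(exponential phase) = 30.470 − 21.710 = 8.760
ΔCt(stationary phase) = 32.960 − 21.420 = 11.540
ΔΔCt = 11.540 − 8.760 = 2.780
Fold change = 2^(−2.780) = 0.1456

0.146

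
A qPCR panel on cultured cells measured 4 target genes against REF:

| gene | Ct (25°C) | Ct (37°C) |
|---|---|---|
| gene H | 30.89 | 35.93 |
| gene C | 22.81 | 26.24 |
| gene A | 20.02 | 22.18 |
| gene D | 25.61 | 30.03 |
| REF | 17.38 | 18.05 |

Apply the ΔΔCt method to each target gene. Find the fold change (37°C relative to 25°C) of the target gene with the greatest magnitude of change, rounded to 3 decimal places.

gene H: ΔΔCt = (35.93−18.05) − (30.89−17.38) = 17.88 − 13.51 = 4.37; fold change = 2^-4.37 = 0.048
gene C: ΔΔCt = (26.24−18.05) − (22.81−17.38) = 8.19 − 5.43 = 2.76; fold change = 2^-2.76 = 0.148
gene A: ΔΔCt = (22.18−18.05) − (20.02−17.38) = 4.13 − 2.64 = 1.49; fold change = 2^-1.49 = 0.356
gene D: ΔΔCt = (30.03−18.05) − (25.61−17.38) = 11.98 − 8.23 = 3.75; fold change = 2^-3.75 = 0.074
gene H has the largest |ΔΔCt| = 4.37.

0.048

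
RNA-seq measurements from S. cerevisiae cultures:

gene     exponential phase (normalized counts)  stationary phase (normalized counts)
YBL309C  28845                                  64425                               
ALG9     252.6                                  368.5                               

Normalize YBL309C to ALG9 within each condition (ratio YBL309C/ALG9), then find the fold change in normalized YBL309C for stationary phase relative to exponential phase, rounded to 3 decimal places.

1.531

YBL309C/ALG9 (exponential phase) = 28845 / 252.6 = 114.19
YBL309C/ALG9 (stationary phase) = 64425 / 368.5 = 174.83
Fold change = 174.83 / 114.19 = 1.5310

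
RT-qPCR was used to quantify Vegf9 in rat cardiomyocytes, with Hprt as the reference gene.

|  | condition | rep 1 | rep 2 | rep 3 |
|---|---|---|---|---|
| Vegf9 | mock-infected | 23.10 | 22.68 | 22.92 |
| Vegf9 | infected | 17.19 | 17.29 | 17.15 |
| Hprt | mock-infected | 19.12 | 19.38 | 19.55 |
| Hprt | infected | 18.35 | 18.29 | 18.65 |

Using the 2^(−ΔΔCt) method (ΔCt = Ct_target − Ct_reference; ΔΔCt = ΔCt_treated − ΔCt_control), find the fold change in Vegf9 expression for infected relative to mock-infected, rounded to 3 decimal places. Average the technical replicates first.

27.284

Mean Ct: Vegf9 mock-infected 22.900; Vegf9 infected 17.210; Hprt mock-infected 19.350; Hprt infected 18.430
ΔCt(mock-infected) = 22.900 − 19.350 = 3.550
ΔCt(infected) = 17.210 − 18.430 = -1.220
ΔΔCt = -1.220 − 3.550 = -4.770
Fold change = 2^(−(-4.770)) = 2^4.770 = 27.2843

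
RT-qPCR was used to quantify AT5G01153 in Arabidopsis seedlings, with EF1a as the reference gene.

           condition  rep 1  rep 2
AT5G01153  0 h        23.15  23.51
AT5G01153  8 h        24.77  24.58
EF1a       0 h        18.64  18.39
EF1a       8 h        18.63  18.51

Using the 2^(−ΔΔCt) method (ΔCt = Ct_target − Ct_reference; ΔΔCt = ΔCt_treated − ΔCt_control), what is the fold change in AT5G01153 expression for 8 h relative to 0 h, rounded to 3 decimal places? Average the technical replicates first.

0.409

Mean Ct: AT5G01153 0 h 23.330; AT5G01153 8 h 24.675; EF1a 0 h 18.515; EF1a 8 h 18.570
ΔCt(0 h) = 23.330 − 18.515 = 4.815
ΔCt(8 h) = 24.675 − 18.570 = 6.105
ΔΔCt = 6.105 − 4.815 = 1.290
Fold change = 2^(−1.290) = 0.4090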